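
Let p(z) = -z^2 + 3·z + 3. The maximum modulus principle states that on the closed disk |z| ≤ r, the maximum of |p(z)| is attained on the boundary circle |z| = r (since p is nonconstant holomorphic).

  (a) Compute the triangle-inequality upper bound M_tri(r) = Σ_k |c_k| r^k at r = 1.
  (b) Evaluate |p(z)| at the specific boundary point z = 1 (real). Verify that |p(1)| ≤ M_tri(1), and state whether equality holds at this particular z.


Coefficients: c_0 = 3, c_1 = 3, c_2 = -1. Radius r = 1.
Part (a). Triangle bound: M_tri(r) = Σ_k |c_k| r^k
  = |3|·1^0 + |3|·1^1 + |-1|·1^2
  = 3 + 3 + 1 = 7.
This bounds M(r) := max_{|z|=r} |p(z)| from above; equality holds iff all terms c_k z^k can be made to align in phase at a single z on |z|=r.
Part (b). At z = 1 (real, on the circle |z| = r):
  p(1) = (3)·1^0 + (3)·1^1 + (-1)·1^2 = 5.
  |p(1)| = 5.
Check: |p(1)| = 5 ≤ 7 = M_tri(1). ✓ Equality does not hold at z = 1 (the coefficients have mixed signs, so the terms do not all align in phase there).

M_tri(1) = 7; |p(1)| = 5; equality at z=1: no.


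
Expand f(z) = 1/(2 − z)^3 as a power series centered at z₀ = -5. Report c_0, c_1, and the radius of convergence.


Let w = z − z₀, so z = z₀ + w.
Then 2 − z = 2 − (z₀ + w) = (2 − z₀) − w = 7 − w.
f(z) = 1/(7 − w)^3 = (1/(7)^3) · (1 − w/(7))^{−3}.
By the binomial series (1−u)^{−3} = Σ_{n≥0} C(n+2, 2) u^n for |u|<1, with u = w/(7):
  c_n = C(n+2, 2) / (7)^(n+3).
  c_0 = 1/(7)^3 = 1/343.
  c_1 = 3/(7)^4 = 3/2401.
The series is valid for |w/d| < 1, i.e. |z − z₀| < |d|.
Radius of convergence: R = |2 − z₀| = |7| = 7 (distance from z₀ to the singularity z = 2).

c_0 = 1/343, c_1 = 3/2401; R = 7.


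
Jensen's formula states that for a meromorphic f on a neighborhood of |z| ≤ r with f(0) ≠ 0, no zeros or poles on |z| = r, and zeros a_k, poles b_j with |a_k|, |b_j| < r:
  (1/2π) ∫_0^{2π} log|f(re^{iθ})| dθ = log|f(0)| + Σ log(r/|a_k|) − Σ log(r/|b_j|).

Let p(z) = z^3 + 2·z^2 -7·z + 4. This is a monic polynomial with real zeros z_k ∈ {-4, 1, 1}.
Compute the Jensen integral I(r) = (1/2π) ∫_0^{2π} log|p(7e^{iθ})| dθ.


Zeros: -4, 1, 1; r = 7.
Inside |z| < r: -4, 1, 1. Outside (|z| ≥ r): ∅.
p(0) = 4, so log|p(0)| = log(4) = 1.3863.
Apply Jensen: I(r) = log|p(0)| + Σ_k log(r/|z_k|), summed over zeros inside |z| < r.
  log(r/|z_k|) for z_k = -4: log(7/4) = 0.5596
  log(r/|z_k|) for z_k = 1: log(7/1) = 1.9459
  log(r/|z_k|) for z_k = 1: log(7/1) = 1.9459
Sum over inside zeros: 4.4514.
I(r) = log|p(0)| + (inside sum) = 1.3863 + 4.4514 = 5.8377.
Closed form (all zeros inside, monic): I(r) = n·log(r) = 3·log(7) = 5.8377. ✓

I(r) ≈ 5.8377.


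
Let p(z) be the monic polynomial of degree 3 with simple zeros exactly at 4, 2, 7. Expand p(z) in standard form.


The polynomial is p(z) = ∏_{α ∈ S} (z − α), where S = {4, 2, 7}.
Expanding the product yields: p(z) = z^3 -13·z^2 + 50·z -56.
The resulting polynomial has degree 3 and real coefficients as required.

p(z) = z^3 -13·z^2 + 50·z -56.


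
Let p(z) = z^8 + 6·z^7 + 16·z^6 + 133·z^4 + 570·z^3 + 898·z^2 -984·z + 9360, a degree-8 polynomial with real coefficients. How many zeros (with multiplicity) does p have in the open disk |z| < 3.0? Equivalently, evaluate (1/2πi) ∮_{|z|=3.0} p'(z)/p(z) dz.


The zeros of p are: (1 + 2i), (1 - 2i), (2 + 2i), (2 - 2i), (-3 + 3i), (-3 - 3i), (-3 + 2i), (-3 - 2i).
Their magnitudes are: 2.236, 2.236, 2.828, 2.828, 4.243, 4.243, 3.606, 3.606.
Zeros with |z| < R = 3.0: (1 + 2i), (1 - 2i), (2 + 2i), (2 - 2i).
Count = 4.
By the argument principle, (1/2πi) ∮_{|z|=R} p'(z)/p(z) dz equals exactly this count.

Number of zeros inside |z| < 3.0: 4.


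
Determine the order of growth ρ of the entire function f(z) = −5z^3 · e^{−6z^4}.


M(r) = max_{|z|=r} |-5|·|z|^3·|e^{−6z^4}| = 5·r^3 · e^{6r^4} (the factors attain their maxima compatibly on |z|=r). Then log M(r) = log 5 + 3·log r + 6r^4, dominated by the last term, so log log M(r) ~ 4·log r. The polynomial factor -5z^3 contributes only a log r term and does not affect the order. ρ = 4.
Therefore ρ = 4.

Order ρ = 4.


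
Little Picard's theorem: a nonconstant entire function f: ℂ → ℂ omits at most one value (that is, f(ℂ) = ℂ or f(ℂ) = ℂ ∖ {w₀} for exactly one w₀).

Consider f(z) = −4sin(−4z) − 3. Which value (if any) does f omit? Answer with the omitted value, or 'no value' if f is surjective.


Little Picard bounds the complement of f(ℂ) to at most one point.
sin is entire and surjective onto ℂ: for every w ∈ ℂ, sin(ζ) = w has a solution ζ ∈ ℂ (e.g., via the complex inverse arcsin). With ζ = −4z this gives z = ζ/(-4). Then -4·sin(−4z) takes every value in -4·ℂ = ℂ, and adding -3 is a bijection of ℂ. So f is surjective and omits no value. (Note: only on the real line is sin bounded by [−1, 1].)

Omitted value: no value.


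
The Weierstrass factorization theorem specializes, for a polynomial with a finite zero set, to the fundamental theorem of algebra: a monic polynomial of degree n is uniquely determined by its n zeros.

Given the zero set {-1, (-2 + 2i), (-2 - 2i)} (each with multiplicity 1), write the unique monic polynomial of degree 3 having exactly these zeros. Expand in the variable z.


The polynomial is p(z) = ∏_{α ∈ S} (z − α), where S = {-1, (-2 + 2i), (-2 - 2i)}.
Expanding the product yields: p(z) = z^3 + 5·z^2 + 12·z + 8.
Note conjugate pairs combine to real quadratics: (z − (-2+2i))(z − (-2−2i)) = z² + 4z + 8.
The resulting polynomial has degree 3 and real coefficients as required.

p(z) = z^3 + 5·z^2 + 12·z + 8.


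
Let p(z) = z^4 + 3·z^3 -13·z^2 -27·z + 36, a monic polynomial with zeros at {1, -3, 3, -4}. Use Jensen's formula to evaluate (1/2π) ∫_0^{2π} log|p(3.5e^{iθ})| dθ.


Zeros: -4, -3, 1, 3; r = 3.5.
Inside |z| < r: -3, 1, 3. Outside (|z| ≥ r): -4.
p(0) = 36, so log|p(0)| = log(36) = 3.5835.
Apply Jensen: I(r) = log|p(0)| + Σ_k log(r/|z_k|), summed over zeros inside |z| < r.
  log(r/|z_k|) for z_k = 1: log(3.5/1) = 1.2528
  log(r/|z_k|) for z_k = -3: log(3.5/3) = 0.1542
  log(r/|z_k|) for z_k = 3: log(3.5/3) = 0.1542
  Outside zeros (-4) contribute nothing to the Jensen sum.
Sum over inside zeros: 1.5611.
I(r) = log|p(0)| + (inside sum) = 3.5835 + 1.5611 = 5.1446.
Note: since some zeros are outside |z| ≤ r, the simplified n·log(r) form does NOT apply — only the inside zeros contribute.

I(r) ≈ 5.1446.


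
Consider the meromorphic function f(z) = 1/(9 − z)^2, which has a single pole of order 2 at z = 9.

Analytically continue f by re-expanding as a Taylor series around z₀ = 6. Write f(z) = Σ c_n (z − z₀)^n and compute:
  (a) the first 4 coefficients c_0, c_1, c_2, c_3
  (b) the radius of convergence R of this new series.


Let w = z − z₀, so z = z₀ + w.
Then 9 − z = 9 − (z₀ + w) = (9 − z₀) − w = 3 − w.
f(z) = 1/(3 − w)^2 = (1/(3)^2) · (1 − w/(3))^{−2}.
By the binomial series (1−u)^{−2} = Σ_{n≥0} C(n+1, 1) u^n for |u|<1, with u = w/(3):
  c_n = C(n+1, 1) / (3)^(n+2).
  c_0 = 1/(3)^2 = 1/9.
  c_1 = 2/(3)^3 = 2/27.
  c_2 = 3/(3)^4 = 1/27.
  c_3 = 4/(3)^5 = 4/243.
The series is valid for |w/d| < 1, i.e. |z − z₀| < |d|.
Radius of convergence: R = |9 − z₀| = |3| = 3 (distance from z₀ to the singularity z = 9).

c_0 = 1/9, c_1 = 2/27, c_2 = 1/27, c_3 = 4/243; R = 3.


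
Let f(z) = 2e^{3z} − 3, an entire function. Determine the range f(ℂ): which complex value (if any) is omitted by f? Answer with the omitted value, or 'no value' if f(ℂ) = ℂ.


Little Picard bounds the complement of f(ℂ) to at most one point.
e^{3z} is never zero on ℂ, so 2·e^{3z} takes every value in ℂ ∖ {0}. Adding -3 shifts the range to ℂ ∖ {-3}. Thus f omits exactly the value -3.

Omitted value: -3.


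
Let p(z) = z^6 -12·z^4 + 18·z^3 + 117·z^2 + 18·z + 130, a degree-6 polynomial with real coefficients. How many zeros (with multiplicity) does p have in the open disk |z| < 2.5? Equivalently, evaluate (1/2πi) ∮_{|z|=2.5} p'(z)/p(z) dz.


The zeros of p are: (0 + 1i), (0 - 1i), (3 + 2i), (3 - 2i), (-3 + 1i), (-3 - 1i).
Their magnitudes are: 1, 1, 3.606, 3.606, 3.162, 3.162.
Zeros with |z| < R = 2.5: (0 + 1i), (0 - 1i).
Count = 2.
By the argument principle, (1/2πi) ∮_{|z|=R} p'(z)/p(z) dz equals exactly this count.

Number of zeros inside |z| < 2.5: 2.


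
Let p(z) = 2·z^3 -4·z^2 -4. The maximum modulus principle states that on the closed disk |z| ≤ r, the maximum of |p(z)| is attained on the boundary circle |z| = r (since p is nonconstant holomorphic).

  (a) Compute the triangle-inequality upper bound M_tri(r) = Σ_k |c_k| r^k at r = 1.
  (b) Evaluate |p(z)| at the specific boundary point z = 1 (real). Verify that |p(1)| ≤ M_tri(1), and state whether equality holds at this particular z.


Coefficients: c_0 = -4, c_1 = 0, c_2 = -4, c_3 = 2. Radius r = 1.
Part (a). Triangle bound: M_tri(r) = Σ_k |c_k| r^k
  = |-4|·1^0 + |0|·1^1 + |-4|·1^2 + |2|·1^3
  = 4 + 0 + 4 + 2 = 10.
This bounds M(r) := max_{|z|=r} |p(z)| from above; equality holds iff all terms c_k z^k can be made to align in phase at a single z on |z|=r.
Part (b). At z = 1 (real, on the circle |z| = r):
  p(1) = (-4)·1^0 + (0)·1^1 + (-4)·1^2 + (2)·1^3 = -6.
  |p(1)| = 6.
Check: |p(1)| = 6 ≤ 10 = M_tri(1). ✓ Equality does not hold at z = 1 (the coefficients have mixed signs, so the terms do not all align in phase there).

M_tri(1) = 10; |p(1)| = 6; equality at z=1: no.


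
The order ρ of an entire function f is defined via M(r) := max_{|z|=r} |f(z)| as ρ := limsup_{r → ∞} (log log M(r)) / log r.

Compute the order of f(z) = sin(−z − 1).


sin(w) is a linear combination of e^{iw} and e^{−iw} (or e^w, e^{−w} in the hyperbolic case), so |sin(w)| ≤ e^{|w|}. With w = −z − 1, |w| ≤ 1|z| + 1 = 1r + 1 on |z| = r, giving M(r) ≤ e^{1r + 1}, so ρ ≤ 1. On a suitable ray (z = it for sin/cos; z = t for sinh/cosh, t real → ∞), |sin(−z − 1)| grows like e^{1|t|}/2, so ρ ≥ 1. Hence ρ = 1.
Therefore ρ = 1.

Order ρ = 1.


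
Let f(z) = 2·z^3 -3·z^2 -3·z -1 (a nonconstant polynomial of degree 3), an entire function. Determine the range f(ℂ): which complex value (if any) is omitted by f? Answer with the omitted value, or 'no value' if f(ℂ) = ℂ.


Little Picard bounds the complement of f(ℂ) to at most one point.
For every w ∈ ℂ, the equation p(z) − w = 0 is a nonconstant polynomial in z and hence has at least one root by the fundamental theorem of algebra. So p is surjective onto ℂ, omitting no value.

Omitted value: no value.


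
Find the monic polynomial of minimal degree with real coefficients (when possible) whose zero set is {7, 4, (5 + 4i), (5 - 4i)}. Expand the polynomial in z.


The polynomial is p(z) = ∏_{α ∈ S} (z − α), where S = {7, 4, (5 + 4i), (5 - 4i)}.
Expanding the product yields: p(z) = z^4 -21·z^3 + 179·z^2 -731·z + 1148.
Note conjugate pairs combine to real quadratics: (z − (5+4i))(z − (5−4i)) = z² − 10z + 41.
The resulting polynomial has degree 4 and real coefficients as required.

p(z) = z^4 -21·z^3 + 179·z^2 -731·z + 1148.


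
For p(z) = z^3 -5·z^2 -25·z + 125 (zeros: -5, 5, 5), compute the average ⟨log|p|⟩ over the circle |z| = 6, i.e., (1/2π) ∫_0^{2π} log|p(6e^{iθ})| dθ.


Zeros: -5, 5, 5; r = 6.
Inside |z| < r: -5, 5, 5. Outside (|z| ≥ r): ∅.
p(0) = 125, so log|p(0)| = log(125) = 4.8283.
Apply Jensen: I(r) = log|p(0)| + Σ_k log(r/|z_k|), summed over zeros inside |z| < r.
  log(r/|z_k|) for z_k = -5: log(6/5) = 0.1823
  log(r/|z_k|) for z_k = 5: log(6/5) = 0.1823
  log(r/|z_k|) for z_k = 5: log(6/5) = 0.1823
Sum over inside zeros: 0.5470.
I(r) = log|p(0)| + (inside sum) = 4.8283 + 0.5470 = 5.3753.
Closed form (all zeros inside, monic): I(r) = n·log(r) = 3·log(6) = 5.3753. ✓

I(r) ≈ 5.3753.


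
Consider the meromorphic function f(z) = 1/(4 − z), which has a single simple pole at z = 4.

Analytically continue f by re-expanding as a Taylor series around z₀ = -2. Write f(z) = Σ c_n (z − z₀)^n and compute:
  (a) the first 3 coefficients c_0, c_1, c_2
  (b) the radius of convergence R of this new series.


Let w = z − z₀, so z = z₀ + w.
Then 4 − z = 4 − (z₀ + w) = (4 − z₀) − w = 6 − w.
f(z) = 1/(6 − w) = (1/(6)) · 1/(1 − w/(6)) = Σ_{n≥0} w^n / (6)^(n+1).
So c_n = 1/(6)^(n+1):
  c_0 = 1/(6)^1 = 1/6.
  c_1 = 1/(6)^2 = 1/36.
  c_2 = 1/(6)^3 = 1/216.
The series is valid for |w/d| < 1, i.e. |z − z₀| < |d|.
Radius of convergence: R = |4 − z₀| = |6| = 6 (distance from z₀ to the singularity z = 4).

c_0 = 1/6, c_1 = 1/36, c_2 = 1/216; R = 6.


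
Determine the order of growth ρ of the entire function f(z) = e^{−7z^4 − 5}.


|e^{−7z^4 − 5}| = e^{Re(-7·z^4) + -5} ≤ e^{7|z|^4 + -5} = e^{7r^4 + -5} on |z| = r, so ρ ≤ 4. Choosing z on |z|=r so that -7·z^4 is real positive (always possible by picking arg z appropriately) gives |f(z)| = e^{7r^4 + -5}, matching the bound. The additive constant -5 does not affect log log M(r) ~ 4·log r. Hence ρ = 4.
Therefore ρ = 4.

Order ρ = 4.


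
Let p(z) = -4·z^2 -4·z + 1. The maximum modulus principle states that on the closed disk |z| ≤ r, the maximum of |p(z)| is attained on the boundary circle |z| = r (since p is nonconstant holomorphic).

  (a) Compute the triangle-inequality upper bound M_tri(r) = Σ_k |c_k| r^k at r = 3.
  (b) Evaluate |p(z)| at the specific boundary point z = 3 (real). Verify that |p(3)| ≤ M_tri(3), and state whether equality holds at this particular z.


Coefficients: c_0 = 1, c_1 = -4, c_2 = -4. Radius r = 3.
Part (a). Triangle bound: M_tri(r) = Σ_k |c_k| r^k
  = |1|·3^0 + |-4|·3^1 + |-4|·3^2
  = 1 + 12 + 36 = 49.
This bounds M(r) := max_{|z|=r} |p(z)| from above; equality holds iff all terms c_k z^k can be made to align in phase at a single z on |z|=r.
Part (b). At z = 3 (real, on the circle |z| = r):
  p(3) = (1)·3^0 + (-4)·3^1 + (-4)·3^2 = -47.
  |p(3)| = 47.
Check: |p(3)| = 47 ≤ 49 = M_tri(3). ✓ Equality does not hold at z = 3 (the coefficients have mixed signs, so the terms do not all align in phase there).

M_tri(3) = 49; |p(3)| = 47; equality at z=3: no.


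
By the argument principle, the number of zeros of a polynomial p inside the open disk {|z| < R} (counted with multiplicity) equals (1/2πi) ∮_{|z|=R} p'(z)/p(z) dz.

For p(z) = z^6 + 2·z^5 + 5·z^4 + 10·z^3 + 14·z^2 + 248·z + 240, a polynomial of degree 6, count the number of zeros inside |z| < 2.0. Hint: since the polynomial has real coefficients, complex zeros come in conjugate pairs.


The zeros of p are: -1, -3, (-1 + 3i), (-1 - 3i), (2 + 2i), (2 - 2i).
Their magnitudes are: 1, 3, 3.162, 3.162, 2.828, 2.828.
Zeros with |z| < R = 2.0: -1.
Count = 1.
By the argument principle, (1/2πi) ∮_{|z|=R} p'(z)/p(z) dz equals exactly this count.

Number of zeros inside |z| < 2.0: 1.


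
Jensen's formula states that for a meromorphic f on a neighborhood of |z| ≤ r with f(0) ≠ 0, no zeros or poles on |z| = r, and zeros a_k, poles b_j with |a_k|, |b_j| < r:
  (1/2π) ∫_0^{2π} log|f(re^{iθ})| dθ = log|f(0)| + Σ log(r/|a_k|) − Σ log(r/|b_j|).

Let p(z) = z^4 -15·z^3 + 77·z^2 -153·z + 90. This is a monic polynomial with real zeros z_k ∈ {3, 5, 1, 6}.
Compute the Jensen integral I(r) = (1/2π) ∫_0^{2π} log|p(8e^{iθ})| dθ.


Zeros: 1, 3, 5, 6; r = 8.
Inside |z| < r: 1, 3, 5, 6. Outside (|z| ≥ r): ∅.
p(0) = 90, so log|p(0)| = log(90) = 4.4998.
Apply Jensen: I(r) = log|p(0)| + Σ_k log(r/|z_k|), summed over zeros inside |z| < r.
  log(r/|z_k|) for z_k = 3: log(8/3) = 0.9808
  log(r/|z_k|) for z_k = 5: log(8/5) = 0.4700
  log(r/|z_k|) for z_k = 1: log(8/1) = 2.0794
  log(r/|z_k|) for z_k = 6: log(8/6) = 0.2877
Sum over inside zeros: 3.8180.
I(r) = log|p(0)| + (inside sum) = 4.4998 + 3.8180 = 8.3178.
Closed form (all zeros inside, monic): I(r) = n·log(r) = 4·log(8) = 8.3178. ✓

I(r) ≈ 8.3178.


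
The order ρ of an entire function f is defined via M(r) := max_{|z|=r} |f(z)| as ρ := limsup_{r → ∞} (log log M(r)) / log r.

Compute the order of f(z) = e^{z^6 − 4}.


|e^{z^6 − 4}| = e^{Re(1·z^6) + -4} ≤ e^{1|z|^6 + -4} = e^{1r^6 + -4} on |z| = r, so ρ ≤ 6. Choosing z on |z|=r so that 1·z^6 is real positive (always possible by picking arg z appropriately) gives |f(z)| = e^{1r^6 + -4}, matching the bound. The additive constant -4 does not affect log log M(r) ~ 6·log r. Hence ρ = 6.
Therefore ρ = 6.

Order ρ = 6.


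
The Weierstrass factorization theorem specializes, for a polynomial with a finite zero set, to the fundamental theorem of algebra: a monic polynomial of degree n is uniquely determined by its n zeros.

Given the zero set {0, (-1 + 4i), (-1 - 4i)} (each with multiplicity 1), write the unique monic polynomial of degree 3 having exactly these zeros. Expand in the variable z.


The polynomial is p(z) = ∏_{α ∈ S} (z − α), where S = {0, (-1 + 4i), (-1 - 4i)}.
Expanding the product yields: p(z) = z^3 + 2·z^2 + 17·z.
Note conjugate pairs combine to real quadratics: (z − (-1+4i))(z − (-1−4i)) = z² + 2z + 17.
The resulting polynomial has degree 3 and real coefficients as required.

p(z) = z^3 + 2·z^2 + 17·z.


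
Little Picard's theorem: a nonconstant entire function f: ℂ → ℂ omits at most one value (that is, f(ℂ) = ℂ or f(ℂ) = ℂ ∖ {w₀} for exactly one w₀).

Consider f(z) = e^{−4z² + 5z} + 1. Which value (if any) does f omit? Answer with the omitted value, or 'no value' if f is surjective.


Little Picard bounds the complement of f(ℂ) to at most one point.
The exponent g(z) = −4z² + 5z is a nonconstant polynomial, hence surjective onto ℂ. So e^{g(z)} takes every value in {e^w : w ∈ ℂ} = ℂ ∖ {0}. Adding 1 shifts the range to ℂ ∖ {1}. f omits exactly 1.

Omitted value: 1.


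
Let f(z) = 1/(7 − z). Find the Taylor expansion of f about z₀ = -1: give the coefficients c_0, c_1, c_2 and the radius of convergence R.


Let w = z − z₀, so z = z₀ + w.
Then 7 − z = 7 − (z₀ + w) = (7 − z₀) − w = 8 − w.
f(z) = 1/(8 − w) = (1/(8)) · 1/(1 − w/(8)) = Σ_{n≥0} w^n / (8)^(n+1).
So c_n = 1/(8)^(n+1):
  c_0 = 1/(8)^1 = 1/8.
  c_1 = 1/(8)^2 = 1/64.
  c_2 = 1/(8)^3 = 1/512.
The series is valid for |w/d| < 1, i.e. |z − z₀| < |d|.
Radius of convergence: R = |7 − z₀| = |8| = 8 (distance from z₀ to the singularity z = 7).

c_0 = 1/8, c_1 = 1/64, c_2 = 1/512; R = 8.


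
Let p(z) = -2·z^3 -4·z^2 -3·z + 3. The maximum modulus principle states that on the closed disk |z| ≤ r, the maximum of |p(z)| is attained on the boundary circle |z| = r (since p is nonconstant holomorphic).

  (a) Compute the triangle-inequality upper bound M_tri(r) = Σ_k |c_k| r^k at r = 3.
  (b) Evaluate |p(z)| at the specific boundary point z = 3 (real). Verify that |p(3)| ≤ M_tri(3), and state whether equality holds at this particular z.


Coefficients: c_0 = 3, c_1 = -3, c_2 = -4, c_3 = -2. Radius r = 3.
Part (a). Triangle bound: M_tri(r) = Σ_k |c_k| r^k
  = |3|·3^0 + |-3|·3^1 + |-4|·3^2 + |-2|·3^3
  = 3 + 9 + 36 + 54 = 102.
This bounds M(r) := max_{|z|=r} |p(z)| from above; equality holds iff all terms c_k z^k can be made to align in phase at a single z on |z|=r.
Part (b). At z = 3 (real, on the circle |z| = r):
  p(3) = (3)·3^0 + (-3)·3^1 + (-4)·3^2 + (-2)·3^3 = -96.
  |p(3)| = 96.
Check: |p(3)| = 96 ≤ 102 = M_tri(3). ✓ Equality does not hold at z = 3 (the coefficients have mixed signs, so the terms do not all align in phase there).

M_tri(3) = 102; |p(3)| = 96; equality at z=3: no.


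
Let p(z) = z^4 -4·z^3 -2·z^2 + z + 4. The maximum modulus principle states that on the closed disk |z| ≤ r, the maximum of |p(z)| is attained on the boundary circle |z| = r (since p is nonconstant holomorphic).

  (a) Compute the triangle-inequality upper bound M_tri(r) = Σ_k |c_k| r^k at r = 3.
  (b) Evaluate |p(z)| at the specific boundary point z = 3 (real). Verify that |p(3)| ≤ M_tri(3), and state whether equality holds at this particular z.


Coefficients: c_0 = 4, c_1 = 1, c_2 = -2, c_3 = -4, c_4 = 1. Radius r = 3.
Part (a). Triangle bound: M_tri(r) = Σ_k |c_k| r^k
  = |4|·3^0 + |1|·3^1 + |-2|·3^2 + |-4|·3^3 + |1|·3^4
  = 4 + 3 + 18 + 108 + 81 = 214.
This bounds M(r) := max_{|z|=r} |p(z)| from above; equality holds iff all terms c_k z^k can be made to align in phase at a single z on |z|=r.
Part (b). At z = 3 (real, on the circle |z| = r):
  p(3) = (4)·3^0 + (1)·3^1 + (-2)·3^2 + (-4)·3^3 + (1)·3^4 = -38.
  |p(3)| = 38.
Check: |p(3)| = 38 ≤ 214 = M_tri(3). ✓ Equality does not hold at z = 3 (the coefficients have mixed signs, so the terms do not all align in phase there).

M_tri(3) = 214; |p(3)| = 38; equality at z=3: no.


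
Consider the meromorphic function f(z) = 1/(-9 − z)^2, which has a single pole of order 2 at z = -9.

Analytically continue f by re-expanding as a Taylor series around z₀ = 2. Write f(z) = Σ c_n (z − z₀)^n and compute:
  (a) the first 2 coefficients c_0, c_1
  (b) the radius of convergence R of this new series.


Let w = z − z₀, so z = z₀ + w.
Then -9 − z = -9 − (z₀ + w) = (-9 − z₀) − w = -11 − w.
f(z) = 1/(-11 − w)^2 = (1/(-11)^2) · (1 − w/(-11))^{−2}.
By the binomial series (1−u)^{−2} = Σ_{n≥0} C(n+1, 1) u^n for |u|<1, with u = w/(-11):
  c_n = C(n+1, 1) / (-11)^(n+2).
  c_0 = 1/(-11)^2 = 1/121.
  c_1 = 2/(-11)^3 = -2/1331.
The series is valid for |w/d| < 1, i.e. |z − z₀| < |d|.
Radius of convergence: R = |-9 − z₀| = |-11| = 11 (distance from z₀ to the singularity z = -9).

c_0 = 1/121, c_1 = -2/1331; R = 11.


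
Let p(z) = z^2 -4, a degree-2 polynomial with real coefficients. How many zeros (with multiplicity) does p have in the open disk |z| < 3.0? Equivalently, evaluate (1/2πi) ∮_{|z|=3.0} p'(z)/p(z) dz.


The zeros of p are: -2, 2.
Their magnitudes are: 2, 2.
Zeros with |z| < R = 3.0: -2, 2.
Count = 2.
By the argument principle, (1/2πi) ∮_{|z|=R} p'(z)/p(z) dz equals exactly this count.

Number of zeros inside |z| < 3.0: 2.


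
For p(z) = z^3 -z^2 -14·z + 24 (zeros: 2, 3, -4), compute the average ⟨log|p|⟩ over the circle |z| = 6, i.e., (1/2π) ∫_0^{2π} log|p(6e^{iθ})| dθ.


Zeros: -4, 2, 3; r = 6.
Inside |z| < r: -4, 2, 3. Outside (|z| ≥ r): ∅.
p(0) = 24, so log|p(0)| = log(24) = 3.1781.
Apply Jensen: I(r) = log|p(0)| + Σ_k log(r/|z_k|), summed over zeros inside |z| < r.
  log(r/|z_k|) for z_k = 2: log(6/2) = 1.0986
  log(r/|z_k|) for z_k = 3: log(6/3) = 0.6931
  log(r/|z_k|) for z_k = -4: log(6/4) = 0.4055
Sum over inside zeros: 2.1972.
I(r) = log|p(0)| + (inside sum) = 3.1781 + 2.1972 = 5.3753.
Closed form (all zeros inside, monic): I(r) = n·log(r) = 3·log(6) = 5.3753. ✓

I(r) ≈ 5.3753.


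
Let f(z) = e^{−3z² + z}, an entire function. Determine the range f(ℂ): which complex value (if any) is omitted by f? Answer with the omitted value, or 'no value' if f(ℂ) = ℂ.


Little Picard bounds the complement of f(ℂ) to at most one point.
The exponent g(z) = −3z² + z is a nonconstant polynomial, hence surjective onto ℂ. So e^{g(z)} takes every value in {e^w : w ∈ ℂ} = ℂ ∖ {0}. Adding 0 shifts the range to ℂ ∖ {0}. f omits exactly 0.

Omitted value: 0.


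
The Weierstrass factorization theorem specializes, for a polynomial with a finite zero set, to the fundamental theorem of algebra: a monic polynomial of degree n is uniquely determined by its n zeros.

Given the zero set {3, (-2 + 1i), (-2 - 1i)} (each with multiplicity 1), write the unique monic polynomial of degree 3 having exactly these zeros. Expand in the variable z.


The polynomial is p(z) = ∏_{α ∈ S} (z − α), where S = {3, (-2 + 1i), (-2 - 1i)}.
Expanding the product yields: p(z) = z^3 + z^2 -7·z -15.
Note conjugate pairs combine to real quadratics: (z − (-2+1i))(z − (-2−1i)) = z² + 4z + 5.
The resulting polynomial has degree 3 and real coefficients as required.

p(z) = z^3 + z^2 -7·z -15.


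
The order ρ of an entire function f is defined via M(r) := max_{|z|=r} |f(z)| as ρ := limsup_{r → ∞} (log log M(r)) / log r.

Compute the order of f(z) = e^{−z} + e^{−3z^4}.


Each summand is entire of order 1 and 4 respectively (as in the single-exponential case). The order of a sum is at most the max of the orders, so ρ ≤ 4. For the lower bound: on |z|=r choose arg z so that -3z^4 is real positive; then |e^{-3z^4}| = e^{3r^4} while |e^{-1z}| ≤ e^{1r^1} = o(e^{3r^4}). So |f| ≥ e^{3r^4}(1 − o(1)) and ρ ≥ 4. Hence ρ = max(1, 4) = 4.
Therefore ρ = 4.

Order ρ = 4.


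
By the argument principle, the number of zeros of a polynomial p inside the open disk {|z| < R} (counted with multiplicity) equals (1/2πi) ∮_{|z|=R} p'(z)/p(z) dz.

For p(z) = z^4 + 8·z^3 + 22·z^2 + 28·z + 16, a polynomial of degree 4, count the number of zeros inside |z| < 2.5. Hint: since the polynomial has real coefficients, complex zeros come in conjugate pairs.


The zeros of p are: (-1 + 1i), (-1 - 1i), -2, -4.
Their magnitudes are: 1.414, 1.414, 2, 4.
Zeros with |z| < R = 2.5: (-1 + 1i), (-1 - 1i), -2.
Count = 3.
By the argument principle, (1/2πi) ∮_{|z|=R} p'(z)/p(z) dz equals exactly this count.

Number of zeros inside |z| < 2.5: 3.


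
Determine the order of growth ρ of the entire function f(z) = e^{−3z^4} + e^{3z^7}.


Each summand is entire of order 4 and 7 respectively (as in the single-exponential case). The order of a sum is at most the max of the orders, so ρ ≤ 7. For the lower bound: on |z|=r choose arg z so that 3z^7 is real positive; then |e^{3z^7}| = e^{3r^7} while |e^{-3z^4}| ≤ e^{3r^4} = o(e^{3r^7}). So |f| ≥ e^{3r^7}(1 − o(1)) and ρ ≥ 7. Hence ρ = max(4, 7) = 7.
Therefore ρ = 7.

Order ρ = 7.


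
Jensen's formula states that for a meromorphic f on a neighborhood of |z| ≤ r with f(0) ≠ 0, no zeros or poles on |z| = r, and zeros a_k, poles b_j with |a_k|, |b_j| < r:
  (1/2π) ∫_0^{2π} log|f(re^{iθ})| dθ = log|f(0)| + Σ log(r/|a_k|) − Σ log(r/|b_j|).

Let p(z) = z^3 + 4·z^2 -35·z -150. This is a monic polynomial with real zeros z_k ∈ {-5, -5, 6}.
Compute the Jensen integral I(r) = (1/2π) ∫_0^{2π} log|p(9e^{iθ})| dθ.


Zeros: -5, -5, 6; r = 9.
Inside |z| < r: -5, -5, 6. Outside (|z| ≥ r): ∅.
p(0) = -150, so log|p(0)| = log(150) = 5.0106.
Apply Jensen: I(r) = log|p(0)| + Σ_k log(r/|z_k|), summed over zeros inside |z| < r.
  log(r/|z_k|) for z_k = -5: log(9/5) = 0.5878
  log(r/|z_k|) for z_k = -5: log(9/5) = 0.5878
  log(r/|z_k|) for z_k = 6: log(9/6) = 0.4055
Sum over inside zeros: 1.5810.
I(r) = log|p(0)| + (inside sum) = 5.0106 + 1.5810 = 6.5917.
Closed form (all zeros inside, monic): I(r) = n·log(r) = 3·log(9) = 6.5917. ✓

I(r) ≈ 6.5917.


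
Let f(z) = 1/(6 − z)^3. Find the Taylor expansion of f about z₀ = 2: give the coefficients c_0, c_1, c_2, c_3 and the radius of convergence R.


Let w = z − z₀, so z = z₀ + w.
Then 6 − z = 6 − (z₀ + w) = (6 − z₀) − w = 4 − w.
f(z) = 1/(4 − w)^3 = (1/(4)^3) · (1 − w/(4))^{−3}.
By the binomial series (1−u)^{−3} = Σ_{n≥0} C(n+2, 2) u^n for |u|<1, with u = w/(4):
  c_n = C(n+2, 2) / (4)^(n+3).
  c_0 = 1/(4)^3 = 1/64.
  c_1 = 3/(4)^4 = 3/256.
  c_2 = 6/(4)^5 = 3/512.
  c_3 = 10/(4)^6 = 5/2048.
The series is valid for |w/d| < 1, i.e. |z − z₀| < |d|.
Radius of convergence: R = |6 − z₀| = |4| = 4 (distance from z₀ to the singularity z = 6).

c_0 = 1/64, c_1 = 3/256, c_2 = 3/512, c_3 = 5/2048; R = 4.


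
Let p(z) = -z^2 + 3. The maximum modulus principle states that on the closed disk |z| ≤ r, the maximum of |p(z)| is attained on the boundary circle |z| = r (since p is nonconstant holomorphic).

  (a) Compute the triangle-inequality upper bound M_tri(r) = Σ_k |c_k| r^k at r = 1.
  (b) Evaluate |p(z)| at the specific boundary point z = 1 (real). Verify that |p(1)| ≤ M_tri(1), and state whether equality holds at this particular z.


Coefficients: c_0 = 3, c_1 = 0, c_2 = -1. Radius r = 1.
Part (a). Triangle bound: M_tri(r) = Σ_k |c_k| r^k
  = |3|·1^0 + |0|·1^1 + |-1|·1^2
  = 3 + 0 + 1 = 4.
This bounds M(r) := max_{|z|=r} |p(z)| from above; equality holds iff all terms c_k z^k can be made to align in phase at a single z on |z|=r.
Part (b). At z = 1 (real, on the circle |z| = r):
  p(1) = (3)·1^0 + (0)·1^1 + (-1)·1^2 = 2.
  |p(1)| = 2.
Check: |p(1)| = 2 ≤ 4 = M_tri(1). ✓ Equality does not hold at z = 1 (the coefficients have mixed signs, so the terms do not all align in phase there).

M_tri(1) = 4; |p(1)| = 2; equality at z=1: no.


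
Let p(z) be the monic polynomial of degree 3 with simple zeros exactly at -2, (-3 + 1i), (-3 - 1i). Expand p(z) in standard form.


The polynomial is p(z) = ∏_{α ∈ S} (z − α), where S = {-2, (-3 + 1i), (-3 - 1i)}.
Expanding the product yields: p(z) = z^3 + 8·z^2 + 22·z + 20.
Note conjugate pairs combine to real quadratics: (z − (-3+1i))(z − (-3−1i)) = z² + 6z + 10.
The resulting polynomial has degree 3 and real coefficients as required.

p(z) = z^3 + 8·z^2 + 22·z + 20.


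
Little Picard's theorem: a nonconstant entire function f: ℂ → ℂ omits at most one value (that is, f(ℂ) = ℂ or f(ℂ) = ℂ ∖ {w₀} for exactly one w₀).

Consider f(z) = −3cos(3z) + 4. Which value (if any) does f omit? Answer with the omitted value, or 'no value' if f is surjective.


Little Picard bounds the complement of f(ℂ) to at most one point.
cos is entire and surjective onto ℂ: for every w ∈ ℂ, cos(ζ) = w has a solution ζ ∈ ℂ (e.g., via the complex inverse arccos). With ζ = 3z this gives z = ζ/(3). Then -3·cos(3z) takes every value in -3·ℂ = ℂ, and adding 4 is a bijection of ℂ. So f is surjective and omits no value. (Note: only on the real line is cos bounded by [−1, 1].)

Omitted value: no value.


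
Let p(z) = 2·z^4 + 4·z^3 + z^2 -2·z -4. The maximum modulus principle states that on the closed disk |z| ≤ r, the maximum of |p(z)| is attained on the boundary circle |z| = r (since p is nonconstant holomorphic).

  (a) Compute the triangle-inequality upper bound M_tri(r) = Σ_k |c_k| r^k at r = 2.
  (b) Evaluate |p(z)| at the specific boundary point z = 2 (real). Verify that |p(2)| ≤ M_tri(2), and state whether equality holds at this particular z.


Coefficients: c_0 = -4, c_1 = -2, c_2 = 1, c_3 = 4, c_4 = 2. Radius r = 2.
Part (a). Triangle bound: M_tri(r) = Σ_k |c_k| r^k
  = |-4|·2^0 + |-2|·2^1 + |1|·2^2 + |4|·2^3 + |2|·2^4
  = 4 + 4 + 4 + 32 + 32 = 76.
This bounds M(r) := max_{|z|=r} |p(z)| from above; equality holds iff all terms c_k z^k can be made to align in phase at a single z on |z|=r.
Part (b). At z = 2 (real, on the circle |z| = r):
  p(2) = (-4)·2^0 + (-2)·2^1 + (1)·2^2 + (4)·2^3 + (2)·2^4 = 60.
  |p(2)| = 60.
Check: |p(2)| = 60 ≤ 76 = M_tri(2). ✓ Equality does not hold at z = 2 (the coefficients have mixed signs, so the terms do not all align in phase there).

M_tri(2) = 76; |p(2)| = 60; equality at z=2: no.


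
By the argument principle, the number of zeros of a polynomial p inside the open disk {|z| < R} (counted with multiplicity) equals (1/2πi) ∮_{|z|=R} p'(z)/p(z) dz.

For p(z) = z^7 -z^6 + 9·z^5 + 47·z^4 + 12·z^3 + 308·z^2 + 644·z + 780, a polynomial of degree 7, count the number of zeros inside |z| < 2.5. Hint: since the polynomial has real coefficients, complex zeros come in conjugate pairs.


The zeros of p are: (2 + 3i), (2 - 3i), -3, (1 + 3i), (1 - 3i), (-1 + 1i), (-1 - 1i).
Their magnitudes are: 3.606, 3.606, 3, 3.162, 3.162, 1.414, 1.414.
Zeros with |z| < R = 2.5: (-1 + 1i), (-1 - 1i).
Count = 2.
By the argument principle, (1/2πi) ∮_{|z|=R} p'(z)/p(z) dz equals exactly this count.

Number of zeros inside |z| < 2.5: 2.


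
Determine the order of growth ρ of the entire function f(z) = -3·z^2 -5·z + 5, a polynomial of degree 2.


|f(z)| ≤ Σ|c_k|·r^k = O(r^2) as r → ∞. Polynomial growth is O(e^{r^ε}) for every ε > 0 (since r^2/e^{r^ε} → 0), so ρ ≤ ε for all ε > 0, i.e. ρ = 0. Every nonconstant polynomial has order 0.
Therefore ρ = 0.

Order ρ = 0.


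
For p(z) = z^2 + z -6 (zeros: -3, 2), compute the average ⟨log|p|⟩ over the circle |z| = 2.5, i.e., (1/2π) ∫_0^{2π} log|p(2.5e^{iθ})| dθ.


Zeros: -3, 2; r = 2.5.
Inside |z| < r: 2. Outside (|z| ≥ r): -3.
p(0) = -6, so log|p(0)| = log(6) = 1.7918.
Apply Jensen: I(r) = log|p(0)| + Σ_k log(r/|z_k|), summed over zeros inside |z| < r.
  log(r/|z_k|) for z_k = 2: log(2.5/2) = 0.2231
  Outside zeros (-3) contribute nothing to the Jensen sum.
Sum over inside zeros: 0.2231.
I(r) = log|p(0)| + (inside sum) = 1.7918 + 0.2231 = 2.0149.
Note: since some zeros are outside |z| ≤ r, the simplified n·log(r) form does NOT apply — only the inside zeros contribute.

I(r) ≈ 2.0149.


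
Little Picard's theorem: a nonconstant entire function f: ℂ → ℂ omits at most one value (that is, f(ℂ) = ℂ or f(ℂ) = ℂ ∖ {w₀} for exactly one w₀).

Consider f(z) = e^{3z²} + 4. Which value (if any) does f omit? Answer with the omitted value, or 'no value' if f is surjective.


Little Picard bounds the complement of f(ℂ) to at most one point.
The exponent g(z) = 3z² is a nonconstant polynomial, hence surjective onto ℂ. So e^{g(z)} takes every value in {e^w : w ∈ ℂ} = ℂ ∖ {0}. Adding 4 shifts the range to ℂ ∖ {4}. f omits exactly 4.

Omitted value: 4.


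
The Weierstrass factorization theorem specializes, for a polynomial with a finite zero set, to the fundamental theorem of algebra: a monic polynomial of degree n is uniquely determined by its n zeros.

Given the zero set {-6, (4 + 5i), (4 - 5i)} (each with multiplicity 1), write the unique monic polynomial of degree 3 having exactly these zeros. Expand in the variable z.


The polynomial is p(z) = ∏_{α ∈ S} (z − α), where S = {-6, (4 + 5i), (4 - 5i)}.
Expanding the product yields: p(z) = z^3 -2·z^2 -7·z + 246.
Note conjugate pairs combine to real quadratics: (z − (4+5i))(z − (4−5i)) = z² − 8z + 41.
The resulting polynomial has degree 3 and real coefficients as required.

p(z) = z^3 -2·z^2 -7·z + 246.


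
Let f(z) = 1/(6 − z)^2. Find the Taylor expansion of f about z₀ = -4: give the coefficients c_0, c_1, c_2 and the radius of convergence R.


Let w = z − z₀, so z = z₀ + w.
Then 6 − z = 6 − (z₀ + w) = (6 − z₀) − w = 10 − w.
f(z) = 1/(10 − w)^2 = (1/(10)^2) · (1 − w/(10))^{−2}.
By the binomial series (1−u)^{−2} = Σ_{n≥0} C(n+1, 1) u^n for |u|<1, with u = w/(10):
  c_n = C(n+1, 1) / (10)^(n+2).
  c_0 = 1/(10)^2 = 1/100.
  c_1 = 2/(10)^3 = 1/500.
  c_2 = 3/(10)^4 = 3/10000.
The series is valid for |w/d| < 1, i.e. |z − z₀| < |d|.
Radius of convergence: R = |6 − z₀| = |10| = 10 (distance from z₀ to the singularity z = 6).

c_0 = 1/100, c_1 = 1/500, c_2 = 3/10000; R = 10.


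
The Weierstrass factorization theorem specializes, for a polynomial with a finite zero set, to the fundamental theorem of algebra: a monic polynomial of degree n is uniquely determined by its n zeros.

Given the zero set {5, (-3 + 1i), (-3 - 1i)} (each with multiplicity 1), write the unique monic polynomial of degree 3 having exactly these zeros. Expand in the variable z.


The polynomial is p(z) = ∏_{α ∈ S} (z − α), where S = {5, (-3 + 1i), (-3 - 1i)}.
Expanding the product yields: p(z) = z^3 + z^2 -20·z -50.
Note conjugate pairs combine to real quadratics: (z − (-3+1i))(z − (-3−1i)) = z² + 6z + 10.
The resulting polynomial has degree 3 and real coefficients as required.

p(z) = z^3 + z^2 -20·z -50.


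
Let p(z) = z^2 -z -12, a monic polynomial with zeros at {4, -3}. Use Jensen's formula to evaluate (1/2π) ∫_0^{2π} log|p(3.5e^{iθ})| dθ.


Zeros: -3, 4; r = 3.5.
Inside |z| < r: -3. Outside (|z| ≥ r): 4.
p(0) = -12, so log|p(0)| = log(12) = 2.4849.
Apply Jensen: I(r) = log|p(0)| + Σ_k log(r/|z_k|), summed over zeros inside |z| < r.
  log(r/|z_k|) for z_k = -3: log(3.5/3) = 0.1542
  Outside zeros (4) contribute nothing to the Jensen sum.
Sum over inside zeros: 0.1542.
I(r) = log|p(0)| + (inside sum) = 2.4849 + 0.1542 = 2.6391.
Note: since some zeros are outside |z| ≤ r, the simplified n·log(r) form does NOT apply — only the inside zeros contribute.

I(r) ≈ 2.6391.


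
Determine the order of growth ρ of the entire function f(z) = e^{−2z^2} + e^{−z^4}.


Each summand is entire of order 2 and 4 respectively (as in the single-exponential case). The order of a sum is at most the max of the orders, so ρ ≤ 4. For the lower bound: on |z|=r choose arg z so that -1z^4 is real positive; then |e^{-1z^4}| = e^{1r^4} while |e^{-2z^2}| ≤ e^{2r^2} = o(e^{1r^4}). So |f| ≥ e^{1r^4}(1 − o(1)) and ρ ≥ 4. Hence ρ = max(2, 4) = 4.
Therefore ρ = 4.

Order ρ = 4.


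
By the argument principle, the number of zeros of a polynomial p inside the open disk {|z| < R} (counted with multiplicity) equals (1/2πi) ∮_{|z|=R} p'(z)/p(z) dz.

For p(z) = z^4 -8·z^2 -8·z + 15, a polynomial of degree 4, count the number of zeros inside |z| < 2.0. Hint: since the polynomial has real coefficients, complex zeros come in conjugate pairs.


The zeros of p are: (-2 + 1i), (-2 - 1i), 3, 1.
Their magnitudes are: 2.236, 2.236, 3, 1.
Zeros with |z| < R = 2.0: 1.
Count = 1.
By the argument principle, (1/2πi) ∮_{|z|=R} p'(z)/p(z) dz equals exactly this count.

Number of zeros inside |z| < 2.0: 1.


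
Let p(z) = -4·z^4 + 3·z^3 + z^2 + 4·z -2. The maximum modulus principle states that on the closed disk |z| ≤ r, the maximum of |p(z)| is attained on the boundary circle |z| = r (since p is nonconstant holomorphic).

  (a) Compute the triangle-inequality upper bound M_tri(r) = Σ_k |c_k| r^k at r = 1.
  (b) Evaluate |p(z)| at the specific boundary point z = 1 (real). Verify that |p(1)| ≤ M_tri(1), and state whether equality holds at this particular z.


Coefficients: c_0 = -2, c_1 = 4, c_2 = 1, c_3 = 3, c_4 = -4. Radius r = 1.
Part (a). Triangle bound: M_tri(r) = Σ_k |c_k| r^k
  = |-2|·1^0 + |4|·1^1 + |1|·1^2 + |3|·1^3 + |-4|·1^4
  = 2 + 4 + 1 + 3 + 4 = 14.
This bounds M(r) := max_{|z|=r} |p(z)| from above; equality holds iff all terms c_k z^k can be made to align in phase at a single z on |z|=r.
Part (b). At z = 1 (real, on the circle |z| = r):
  p(1) = (-2)·1^0 + (4)·1^1 + (1)·1^2 + (3)·1^3 + (-4)·1^4 = 2.
  |p(1)| = 2.
Check: |p(1)| = 2 ≤ 14 = M_tri(1). ✓ Equality does not hold at z = 1 (the coefficients have mixed signs, so the terms do not all align in phase there).

M_tri(1) = 14; |p(1)| = 2; equality at z=1: no.


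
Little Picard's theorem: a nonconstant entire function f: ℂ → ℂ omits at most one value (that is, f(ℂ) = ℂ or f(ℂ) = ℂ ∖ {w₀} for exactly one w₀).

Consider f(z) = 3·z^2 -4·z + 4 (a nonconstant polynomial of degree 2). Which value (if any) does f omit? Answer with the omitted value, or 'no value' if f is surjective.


Little Picard bounds the complement of f(ℂ) to at most one point.
For every w ∈ ℂ, the equation p(z) − w = 0 is a nonconstant polynomial in z and hence has at least one root by the fundamental theorem of algebra. So p is surjective onto ℂ, omitting no value.

Omitted value: no value.


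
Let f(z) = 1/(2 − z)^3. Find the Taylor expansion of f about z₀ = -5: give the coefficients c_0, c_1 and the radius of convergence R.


Let w = z − z₀, so z = z₀ + w.
Then 2 − z = 2 − (z₀ + w) = (2 − z₀) − w = 7 − w.
f(z) = 1/(7 − w)^3 = (1/(7)^3) · (1 − w/(7))^{−3}.
By the binomial series (1−u)^{−3} = Σ_{n≥0} C(n+2, 2) u^n for |u|<1, with u = w/(7):
  c_n = C(n+2, 2) / (7)^(n+3).
  c_0 = 1/(7)^3 = 1/343.
  c_1 = 3/(7)^4 = 3/2401.
The series is valid for |w/d| < 1, i.e. |z − z₀| < |d|.
Radius of convergence: R = |2 − z₀| = |7| = 7 (distance from z₀ to the singularity z = 2).

c_0 = 1/343, c_1 = 3/2401; R = 7.


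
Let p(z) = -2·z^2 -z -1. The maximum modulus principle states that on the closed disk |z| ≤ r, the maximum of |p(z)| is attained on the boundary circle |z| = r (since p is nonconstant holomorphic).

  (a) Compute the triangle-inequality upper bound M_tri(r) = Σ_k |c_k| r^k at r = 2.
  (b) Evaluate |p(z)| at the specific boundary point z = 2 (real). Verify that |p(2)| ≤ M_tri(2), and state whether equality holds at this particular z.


Coefficients: c_0 = -1, c_1 = -1, c_2 = -2. Radius r = 2.
Part (a). Triangle bound: M_tri(r) = Σ_k |c_k| r^k
  = |-1|·2^0 + |-1|·2^1 + |-2|·2^2
  = 1 + 2 + 8 = 11.
This bounds M(r) := max_{|z|=r} |p(z)| from above; equality holds iff all terms c_k z^k can be made to align in phase at a single z on |z|=r.
Part (b). At z = 2 (real, on the circle |z| = r):
  p(2) = (-1)·2^0 + (-1)·2^1 + (-2)·2^2 = -11.
  |p(2)| = 11.
Since all nonzero coefficients share the same sign, |p(2)| = 11 = M_tri(2); the triangle bound is attained at z = 2, so in fact M(r) = 11.

M_tri(2) = 11; |p(2)| = 11; equality at z=2: yes.
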